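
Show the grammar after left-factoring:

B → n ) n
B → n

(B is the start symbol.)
Left-factoring transforms A → αβ₁ | αβ₂ into A → αA' and A' → β₁ | β₂
(α is the longest common prefix among the alternatives). Repeat until
no nonterminal has two alternatives with a common prefix.

Round 1: B has alternatives sharing prefix 'n'. Introduce B': B → n B'
  Add: B' → ) n
  Add: B' → ε

No remaining common prefixes — done.

Resulting grammar:
B → n B'
B' → ) n
B' → ε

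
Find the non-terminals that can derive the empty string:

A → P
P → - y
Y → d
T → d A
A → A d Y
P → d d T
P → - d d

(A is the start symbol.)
None

A non-terminal is nullable if it can derive ε (the empty string): either it has an ε-production, or it has a production whose right-hand side consists entirely of nullable non-terminals.

There are no ε-productions, so no non-terminal can derive ε.
No non-terminals are nullable.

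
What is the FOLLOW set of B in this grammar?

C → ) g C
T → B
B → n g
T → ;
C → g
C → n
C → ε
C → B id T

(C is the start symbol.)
{ $, 'id' }

To compute FOLLOW(B), find every occurrence of B on a right-hand side N → α B β: add FIRST(β) \ {ε}, and if β is empty or nullable also add FOLLOW(N). Iterate to a fixed point.

In T → B: B is at the end, add FOLLOW(T)
In C → B id T: B is followed by id T, add FIRST(id T) \ {ε} = { 'id' }

The FOLLOW sets referred to above (computed the same way, to a fixed point):
  FOLLOW(T) = { $ }

Taking the union: FOLLOW(B) = { $, 'id' }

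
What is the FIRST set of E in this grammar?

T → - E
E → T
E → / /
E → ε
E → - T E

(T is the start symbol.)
{ '-', '/', ε }

FIRST sets of the other non-terminals involved (by the same procedure, iterated to a fixed point):
  FIRST(T) = { '-' }

From E → T:
  - T is a non-terminal: add FIRST(T) \ {ε} = { '-' }
    T is not nullable, so stop
From E → / /:
  - '/' is a terminal: add '/' and stop
From E → ε:
  - ε-production, so ε ∈ FIRST(E)
From E → - T E:
  - '-' is a terminal: add '-' and stop

Collecting: FIRST(E) = { '-', '/', ε }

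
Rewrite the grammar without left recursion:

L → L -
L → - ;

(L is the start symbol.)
L → - ; L'
L' → - L'
L' → ε

L is directly left-recursive. The standard transformation for
  A → A α₁ | ... | A α_m | β₁ | ... | β_n
is
  A  → β₁ A' | ... | β_n A'
  A' → α₁ A' | ... | α_m A' | ε

L → - ; becomes L → - ; L'
L → L - becomes L' → - L'
Add L' → ε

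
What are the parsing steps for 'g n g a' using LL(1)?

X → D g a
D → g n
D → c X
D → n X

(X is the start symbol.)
Stack is shown with the top on the left.

Stack      Input      Action
----------------------------
X $        g n g a $  output X → D g a
D g a $    g n g a $  output D → g n
g n g a $  g n g a $  match 'g'
n g a $    n g a $    match 'n'
g a $      g a $      match 'g'
a $        a $        match 'a'
$          $          accept

The string is accepted.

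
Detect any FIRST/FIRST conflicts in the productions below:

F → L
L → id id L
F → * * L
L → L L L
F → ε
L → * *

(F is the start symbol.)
Yes. F → L / F → '*' '*' L on { '*' }; L → id id L / L → L L L on { 'id' }; L → L L L / L → '*' '*' on { '*' }

A FIRST/FIRST conflict occurs when two productions N → α and N → β for the same non-terminal have FIRST(α) ∩ FIRST(β) ≠ ∅ (with ε ∈ FIRST of a nullable right-hand side, so two nullable alternatives also conflict).

FIRST sets of the non-terminals at (or reachable through a nullable prefix from) the front of some alternative:
  FIRST(L) = { '*', 'id' }

Productions for F:
  F → L: FIRST = { '*', 'id' }
  F → * * L: FIRST = { '*' }
  F → ε: FIRST = { ε }
Productions for L:
  L → id id L: FIRST = { 'id' }
  L → L L L: FIRST = { '*', 'id' }
  L → * *: FIRST = { '*' }

Conflict for F: F → L and F → * * L
  Overlap: { '*' }
Conflict for L: L → id id L and L → L L L
  Overlap: { 'id' }
Conflict for L: L → L L L and L → * *
  Overlap: { '*' }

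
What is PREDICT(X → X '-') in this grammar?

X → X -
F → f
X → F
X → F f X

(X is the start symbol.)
PREDICT(X → X '-') = (FIRST(RHS) \ {ε}) ∪ (FOLLOW(X) if ε ∈ FIRST(RHS), i.e. RHS ⇒* ε)
FIRST(X) = { 'f' }
FIRST(X '-') = { 'f' }
ε ∉ FIRST(X '-'), so FOLLOW(X) is not added.
PREDICT(X → X '-') = { 'f' }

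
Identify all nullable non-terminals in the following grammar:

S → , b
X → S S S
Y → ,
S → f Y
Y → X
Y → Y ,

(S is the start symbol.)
There are no ε-productions, so no non-terminal can derive ε.
No non-terminals are nullable.

Answer: None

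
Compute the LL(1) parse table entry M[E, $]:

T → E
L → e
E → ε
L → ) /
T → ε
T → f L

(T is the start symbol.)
To find M[E, $], we find productions for E where $ is in the predict set (PREDICT(N → α) = (FIRST(α) \ {ε}) ∪ (FOLLOW(N) if α ⇒* ε)).

Relevant sets:
  FOLLOW(E) = { $ }

E → ε: PREDICT = { $ }
  $ is in predict set, so this production goes in M[E, $]

M[E, $] = E → ε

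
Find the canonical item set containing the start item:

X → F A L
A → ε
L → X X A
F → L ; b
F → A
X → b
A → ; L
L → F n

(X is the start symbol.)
First, augment the grammar with X' → X
I₀ = CLOSURE({ [X' → . X] }):
  [X' → . X] has the dot before X: add [X → . F A L], [X → . b]
  [X → . F A L] has the dot before F: add [F → . L ; b], [F → . A]
  [F → . L ; b] has the dot before L: add [L → . X X A], [L → . F n]
  [F → . A] has the dot before A: add [A → .], [A → . ; L]
No further items can be added.

I₀ = { [A → . ; L], [A → .], [F → . A], [F → . L ; b], [L → . F n], [L → . X X A], [X → . F A L], [X → . b], [X' → . X] }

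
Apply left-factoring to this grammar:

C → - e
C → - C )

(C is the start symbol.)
Left-factoring transforms A → αβ₁ | αβ₂ into A → αA' and A' → β₁ | β₂
(α is the longest common prefix among the alternatives). Repeat until
no nonterminal has two alternatives with a common prefix.

Round 1: C has alternatives sharing prefix '-'. Introduce C': C → - C'
  Add: C' → e
  Add: C' → C )

No remaining common prefixes — done.

Resulting grammar:
C → - C'
C' → e
C' → C )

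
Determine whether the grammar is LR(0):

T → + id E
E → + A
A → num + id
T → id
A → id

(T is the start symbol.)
Augment with T' → T and build the canonical LR(0) collection (I0 = CLOSURE({[T' → . T]}), then GOTO on every symbol after a dot until no new states appear). It has 12 states:
  I0: { [T → . + id E], [T → . id], [T' → . T] }  — shift
  I1: { [T → + . id E] }  — shift
  I2: { [T' → T .] }  — accept
  I3: { [T → id .] }  — reduce
  I4: { [E → . + A], [T → + id . E] }  — shift
  I5: { [A → . id], [A → . num + id], [E → + . A] }  — shift
  I6: { [T → + id E .] }  — reduce
  I7: { [E → + A .] }  — reduce
  I8: { [A → id .] }  — reduce
  I9: { [A → num . + id] }  — shift
  I10: { [A → num + . id] }  — shift
  I11: { [A → num + id .] }  — reduce

Every state is either a pure shift/goto state or contains exactly one complete item and nothing to shift — no conflicts. The grammar is LR(0).

Answer: Yes, the grammar is LR(0)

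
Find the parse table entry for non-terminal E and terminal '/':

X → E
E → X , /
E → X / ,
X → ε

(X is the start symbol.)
E → X , /, E → X / ,

To find M[E, '/'], we find productions for E where '/' is in the predict set (PREDICT(N → α) = (FIRST(α) \ {ε}) ∪ (FOLLOW(N) if α ⇒* ε)).

Relevant sets:
  FIRST(X) = { ',', '/', ε }

E → X , /: PREDICT = { ',', '/' }
  '/' is in predict set, so this production goes in M[E, '/']
E → X / ,: PREDICT = { ',', '/' }
  '/' is in predict set, so this production goes in M[E, '/']

M[E, '/'] = E → X , /, E → X / ,  (a multiply-defined cell — the grammar is not LL(1))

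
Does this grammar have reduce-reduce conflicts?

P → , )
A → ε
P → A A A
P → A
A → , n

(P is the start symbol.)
Yes — I2: [A → .] vs [P → A .]

A reduce-reduce conflict occurs when an LR(0) state has two complete items [A → α .] and [B → β .] — both call for a reduction, and with no lookahead the parser cannot choose between them.

Augment with P' → P and build the canonical LR(0) collection (I0 = CLOSURE({[P' → . P]}), then GOTO on every symbol after a dot until no new states appear). It has 9 states:
  I0: { [A → . , n], [A → .], [P → . , )], [P → . A A A], [P → . A], [P' → . P] }  — shift, reduce
  I1: { [A → , . n], [P → , . )] }  — shift
  I2: { [A → . , n], [A → .], [P → A . A A], [P → A .] }  — shift, 2 reduces
  I3: { [P' → P .] }  — accept
  I4: { [A → , . n] }  — shift
  I5: { [A → . , n], [A → .], [P → A A . A] }  — shift, reduce
  I6: { [P → A A A .] }  — reduce
  I7: { [A → , n .] }  — reduce
  I8: { [P → , ) .] }  — reduce

I2 contains complete items [A → .], [P → A .] — reduce-reduce conflict.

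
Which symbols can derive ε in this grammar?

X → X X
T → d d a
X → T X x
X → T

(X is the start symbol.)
None

There are no ε-productions, so no non-terminal can derive ε.
No non-terminals are nullable.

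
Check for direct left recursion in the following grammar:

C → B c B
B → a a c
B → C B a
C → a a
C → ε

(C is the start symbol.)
No direct left recursion

C → B c B: starts with B
B → a a c: starts with a
B → C B a: starts with C
C → a a: starts with a
C → ε: starts with ε

No direct left recursion found.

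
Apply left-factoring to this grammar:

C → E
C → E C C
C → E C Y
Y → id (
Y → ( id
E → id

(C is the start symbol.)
Left-factoring transforms A → αβ₁ | αβ₂ into A → αA' and A' → β₁ | β₂
(α is the longest common prefix among the alternatives). Repeat until
no nonterminal has two alternatives with a common prefix.

Round 1: C has alternatives sharing prefix 'E'. Introduce C': C → E C'
  Add: C' → ε
  Add: C' → C C
  Add: C' → C Y

Round 2: C' has alternatives sharing prefix 'C'. Introduce C'': C' → C C''
  Add: C'' → C
  Add: C'' → Y

No remaining common prefixes — done.

Resulting grammar:
C → E C'
C' → ε
C' → C C''
C'' → C
C'' → Y
Y → id (
Y → ( id
E → id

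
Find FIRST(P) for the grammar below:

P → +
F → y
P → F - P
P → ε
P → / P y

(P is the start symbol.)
{ '+', '/', 'y', ε }

To compute FIRST(P), examine every production with P on the left-hand side, reading each right-hand side left to right until a non-nullable symbol is reached.

FIRST sets of the other non-terminals involved (by the same procedure, iterated to a fixed point):
  FIRST(F) = { 'y' }

From P → +:
  - '+' is a terminal: add '+' and stop
From P → F - P:
  - F is a non-terminal: add FIRST(F) \ {ε} = { 'y' }
    F is not nullable, so stop
From P → ε:
  - ε-production, so ε ∈ FIRST(P)
From P → / P y:
  - '/' is a terminal: add '/' and stop

Collecting: FIRST(P) = { '+', '/', 'y', ε }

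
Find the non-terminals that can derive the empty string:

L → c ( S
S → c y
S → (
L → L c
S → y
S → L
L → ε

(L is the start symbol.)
ε-productions: L → ε
So L is immediately nullable.
S → L: every symbol on the right is nullable, so S is nullable too.
Every non-terminal is now nullable.
Nullable = { 'L', 'S' }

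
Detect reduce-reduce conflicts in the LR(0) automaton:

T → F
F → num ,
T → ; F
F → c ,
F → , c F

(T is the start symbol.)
No reduce-reduce conflicts

A reduce-reduce conflict occurs when an LR(0) state has two complete items [A → α .] and [B → β .] — both call for a reduction, and with no lookahead the parser cannot choose between them.

Augment with T' → T and build the canonical LR(0) collection (I0 = CLOSURE({[T' → . T]}), then GOTO on every symbol after a dot until no new states appear). It has 12 states:
  I0: { [F → . , c F], [F → . c ,], [F → . num ,], [T → . ; F], [T → . F], [T' → . T] }  — shift
  I1: { [F → , . c F] }  — shift
  I2: { [F → . , c F], [F → . c ,], [F → . num ,], [T → ; . F] }  — shift
  I3: { [T → F .] }  — reduce
  I4: { [T' → T .] }  — accept
  I5: { [F → c . ,] }  — shift
  I6: { [F → num . ,] }  — shift
  I7: { [F → num , .] }  — reduce
  I8: { [F → c , .] }  — reduce
  I9: { [T → ; F .] }  — reduce
  I10: { [F → , c . F], [F → . , c F], [F → . c ,], [F → . num ,] }  — shift
  I11: { [F → , c F .] }  — reduce

No state contains more than one complete item.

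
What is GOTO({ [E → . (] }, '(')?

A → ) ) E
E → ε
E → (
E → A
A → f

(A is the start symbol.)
GOTO(I, '(') = CLOSURE({ [A → αX.β] : [A → α.Xβ] ∈ I, X = '(' })

Items with dot before '(', with the dot advanced:
  [E → . (] → [E → ( .]
Closure adds nothing (no advanced item has the dot before a non-terminal).

GOTO = { [E → ( .] }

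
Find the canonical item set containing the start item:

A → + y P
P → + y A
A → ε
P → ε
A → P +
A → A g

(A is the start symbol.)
First, augment the grammar with A' → A
I₀ = CLOSURE({ [A' → . A] }):
  [A' → . A] has the dot before A: add [A → . + y P], [A → .], [A → . P +], [A → . A g]
  [A → . P +] has the dot before P: add [P → . + y A], [P → .]
No further items can be added.

I₀ = { [A → . + y P], [A → . A g], [A → . P +], [A → .], [A' → . A], [P → . + y A], [P → .] }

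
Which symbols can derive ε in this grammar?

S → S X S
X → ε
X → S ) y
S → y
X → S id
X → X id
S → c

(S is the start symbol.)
{ 'X' }

ε-productions: X → ε
So X is immediately nullable.
No further non-terminal can be added: every production for the remaining non-terminals contains a terminal or a non-nullable non-terminal.
Nullable = { 'X' }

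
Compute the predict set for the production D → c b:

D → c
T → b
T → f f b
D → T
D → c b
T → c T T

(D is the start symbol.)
{ 'c' }

PREDICT(D → c b) = (FIRST(RHS) \ {ε}) ∪ (FOLLOW(D) if ε ∈ FIRST(RHS), i.e. RHS ⇒* ε)
FIRST(c b) = { 'c' }
ε ∉ FIRST(c b), so FOLLOW(D) is not added.
PREDICT(D → c b) = { 'c' }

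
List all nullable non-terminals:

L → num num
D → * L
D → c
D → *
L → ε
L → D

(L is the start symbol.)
{ 'L' }

A non-terminal is nullable if it can derive ε (the empty string): either it has an ε-production, or it has a production whose right-hand side consists entirely of nullable non-terminals.

ε-productions: L → ε
So L is immediately nullable.
No further non-terminal can be added: every production for the remaining non-terminals contains a terminal or a non-nullable non-terminal.
Nullable = { 'L' }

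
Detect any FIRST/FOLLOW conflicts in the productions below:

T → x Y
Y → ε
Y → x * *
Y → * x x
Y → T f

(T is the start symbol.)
A FIRST/FOLLOW conflict occurs when a non-terminal N has a nullable alternative N → β (β ⇒* ε) and another alternative N → α with FIRST(α) ∩ FOLLOW(N) ≠ ∅: on such a lookahead the parser cannot decide between expanding α and letting N vanish via β.

Nullable non-terminals: Y.
FIRST sets used below: FIRST(T) = { 'x' }

Y: nullable alternative(s) Y → ε; FOLLOW(Y) = { $, 'f' }
  Y → ε: FIRST \ {ε} = { } — this is the only nullable alternative, skip
  Y → x * *: FIRST \ {ε} = { 'x' } — disjoint from FOLLOW(Y)
  Y → * x x: FIRST \ {ε} = { '*' } — disjoint from FOLLOW(Y)
  Y → T f: FIRST \ {ε} = { 'x' } — disjoint from FOLLOW(Y)

T has no nullable alternative, so no FIRST/FOLLOW check is needed there.

No FIRST/FOLLOW conflicts found.

Answer: No FIRST/FOLLOW conflicts.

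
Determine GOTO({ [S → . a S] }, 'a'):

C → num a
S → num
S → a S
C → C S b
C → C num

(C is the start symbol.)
{ [S → . a S], [S → . num], [S → a . S] }

GOTO(I, 'a') = CLOSURE({ [A → αX.β] : [A → α.Xβ] ∈ I, X = 'a' })

Items with dot before 'a', with the dot advanced:
  [S → . a S] → [S → a . S]
Closure of the advanced items:
  [S → a . S] has the dot before S: add [S → . num], [S → . a S]

GOTO = { [S → . a S], [S → . num], [S → a . S] }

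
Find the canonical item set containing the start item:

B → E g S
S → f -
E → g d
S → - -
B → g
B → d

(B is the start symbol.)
First, augment the grammar with B' → B
I₀ = CLOSURE({ [B' → . B] }):
  [B' → . B] has the dot before B: add [B → . E g S], [B → . g], [B → . d]
  [B → . E g S] has the dot before E: add [E → . g d]
No further items can be added.

I₀ = { [B → . E g S], [B → . d], [B → . g], [B' → . B], [E → . g d] }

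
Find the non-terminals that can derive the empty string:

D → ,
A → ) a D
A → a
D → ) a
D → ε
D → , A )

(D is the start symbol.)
{ 'D' }

A non-terminal is nullable if it can derive ε (the empty string): either it has an ε-production, or it has a production whose right-hand side consists entirely of nullable non-terminals.

ε-productions: D → ε
So D is immediately nullable.
No further non-terminal can be added: every production for the remaining non-terminals contains a terminal or a non-nullable non-terminal.
Nullable = { 'D' }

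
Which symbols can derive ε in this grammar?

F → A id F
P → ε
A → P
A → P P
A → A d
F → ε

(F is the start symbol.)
A non-terminal is nullable if it can derive ε (the empty string): either it has an ε-production, or it has a production whose right-hand side consists entirely of nullable non-terminals.

ε-productions: P → ε, F → ε
So P, F are immediately nullable.
A → P: every symbol on the right is nullable, so A is nullable too.
Every non-terminal is now nullable.
Nullable = { 'A', 'F', 'P' }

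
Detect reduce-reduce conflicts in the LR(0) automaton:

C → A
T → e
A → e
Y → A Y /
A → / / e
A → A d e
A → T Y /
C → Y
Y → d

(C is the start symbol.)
Augment with C' → C and build the canonical LR(0) collection (I0 = CLOSURE({[C' → . C]}), then GOTO on every symbol after a dot until no new states appear). It has 17 states:
  I0: { [A → . / / e], [A → . A d e], [A → . T Y /], [A → . e], [C → . A], [C → . Y], [C' → . C], [T → . e], [Y → . A Y /], [Y → . d] }  — shift
  I1: { [A → / . / e] }  — shift
  I2: { [A → . / / e], [A → . A d e], [A → . T Y /], [A → . e], [A → A . d e], [C → A .], [T → . e], [Y → . A Y /], [Y → . d], [Y → A . Y /] }  — shift, reduce
  I3: { [C' → C .] }  — accept
  I4: { [A → . / / e], [A → . A d e], [A → . T Y /], [A → . e], [A → T . Y /], [T → . e], [Y → . A Y /], [Y → . d] }  — shift
  I5: { [C → Y .] }  — reduce
  I6: { [Y → d .] }  — reduce
  I7: { [A → e .], [T → e .] }  — 2 reduces
  I8: { [A → . / / e], [A → . A d e], [A → . T Y /], [A → . e], [A → A . d e], [T → . e], [Y → . A Y /], [Y → . d], [Y → A . Y /] }  — shift
  I9: { [A → T Y . /] }  — shift
  I10: { [A → T Y / .] }  — reduce
  I11: { [Y → A Y . /] }  — shift
  I12: { [A → A d . e], [Y → d .] }  — shift, reduce
  I13: { [A → A d e .] }  — reduce
  I14: { [Y → A Y / .] }  — reduce
  I15: { [A → / / . e] }  — shift
  I16: { [A → / / e .] }  — reduce

I7 contains complete items [A → e .], [T → e .] — reduce-reduce conflict.

Answer: Yes — I7: [A → e .] vs [T → e .]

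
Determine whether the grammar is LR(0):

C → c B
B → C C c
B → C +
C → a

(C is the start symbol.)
A grammar is LR(0) if no state in the canonical LR(0) collection has:
  - both a shift item (dot before a terminal) and a complete item (shift-reduce conflict), or
  - two or more complete items (reduce-reduce conflict; the accept item [C' → C .] counts as a complete item here).

Augment with C' → C and build the canonical LR(0) collection (I0 = CLOSURE({[C' → . C]}), then GOTO on every symbol after a dot until no new states appear). It has 9 states:
  I0: { [C → . a], [C → . c B], [C' → . C] }  — shift
  I1: { [C' → C .] }  — accept
  I2: { [C → a .] }  — reduce
  I3: { [B → . C +], [B → . C C c], [C → . a], [C → . c B], [C → c . B] }  — shift
  I4: { [C → c B .] }  — reduce
  I5: { [B → C . +], [B → C . C c], [C → . a], [C → . c B] }  — shift
  I6: { [B → C + .] }  — reduce
  I7: { [B → C C . c] }  — shift
  I8: { [B → C C c .] }  — reduce

Every state is either a pure shift/goto state or contains exactly one complete item and nothing to shift — no conflicts. The grammar is LR(0).

Answer: Yes, the grammar is LR(0)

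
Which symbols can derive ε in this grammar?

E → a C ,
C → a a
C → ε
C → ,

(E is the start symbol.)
A non-terminal is nullable if it can derive ε (the empty string): either it has an ε-production, or it has a production whose right-hand side consists entirely of nullable non-terminals.

ε-productions: C → ε
So C is immediately nullable.
No further non-terminal can be added: every production for the remaining non-terminals contains a terminal or a non-nullable non-terminal.
Nullable = { 'C' }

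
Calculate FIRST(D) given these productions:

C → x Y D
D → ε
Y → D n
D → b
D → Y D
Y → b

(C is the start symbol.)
To compute FIRST(D), examine every production with D on the left-hand side, reading each right-hand side left to right until a non-nullable symbol is reached.

FIRST sets of the other non-terminals involved (by the same procedure, iterated to a fixed point):
  FIRST(Y) = { 'b', 'n' }

From D → ε:
  - ε-production, so ε ∈ FIRST(D)
From D → b:
  - b is a terminal: add 'b' and stop
From D → Y D:
  - Y is a non-terminal: add FIRST(Y) \ {ε} = { 'b', 'n' }
    Y is not nullable, so stop

Collecting: FIRST(D) = { 'b', 'n', ε }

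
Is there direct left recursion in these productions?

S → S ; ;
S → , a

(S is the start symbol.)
Direct left recursion occurs when N → N α for some non-terminal N (the right-hand side begins with the left-hand side itself).

S → S ; ;: LEFT RECURSIVE (starts with S)
S → , a: starts with ','

The grammar has direct left recursion on: S.

Answer: Yes, S is left-recursive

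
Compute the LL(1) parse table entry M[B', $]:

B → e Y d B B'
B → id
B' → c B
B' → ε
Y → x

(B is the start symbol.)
B' → ε

To find M[B', $], we find productions for B' where $ is in the predict set (PREDICT(N → α) = (FIRST(α) \ {ε}) ∪ (FOLLOW(N) if α ⇒* ε)).

Relevant sets:
  FOLLOW(B') = { $, 'c' }

B' → c B: PREDICT = { 'c' }
B' → ε: PREDICT = { $, 'c' }
  $ is in predict set, so this production goes in M[B', $]

M[B', $] = B' → ε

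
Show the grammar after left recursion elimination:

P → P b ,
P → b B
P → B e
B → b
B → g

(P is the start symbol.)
P → b B P'
P → B e P'
P' → b , P'
P' → ε
B → b
B → g

P is directly left-recursive. The standard transformation for
  A → A α₁ | ... | A α_m | β₁ | ... | β_n
is
  A  → β₁ A' | ... | β_n A'
  A' → α₁ A' | ... | α_m A' | ε

P → b B becomes P → b B P'
P → B e becomes P → B e P'
P → P b , becomes P' → b , P'
Add P' → ε

Productions for other non-terminals are unchanged:
  B → b
  B → g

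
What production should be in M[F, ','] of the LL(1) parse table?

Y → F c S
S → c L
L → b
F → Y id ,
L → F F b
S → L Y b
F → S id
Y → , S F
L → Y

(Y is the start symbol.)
F → Y id ,, F → S id

To find M[F, ','], we find productions for F where ',' is in the predict set (PREDICT(N → α) = (FIRST(α) \ {ε}) ∪ (FOLLOW(N) if α ⇒* ε)).

Relevant sets:
  FIRST(Y) = { ',', 'b', 'c' }
  FIRST(S) = { ',', 'b', 'c' }

F → Y id ,: PREDICT = { ',', 'b', 'c' }
  ',' is in predict set, so this production goes in M[F, ',']
F → S id: PREDICT = { ',', 'b', 'c' }
  ',' is in predict set, so this production goes in M[F, ',']

M[F, ','] = F → Y id ,, F → S id  (a multiply-defined cell — the grammar is not LL(1))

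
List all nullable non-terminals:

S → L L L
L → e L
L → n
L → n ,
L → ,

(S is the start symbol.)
None

There are no ε-productions, so no non-terminal can derive ε.
No non-terminals are nullable.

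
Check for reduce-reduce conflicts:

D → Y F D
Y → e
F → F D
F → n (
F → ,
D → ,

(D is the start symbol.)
Yes — I9: [D → Y F D .] vs [F → F D .]

A reduce-reduce conflict occurs when an LR(0) state has two complete items [A → α .] and [B → β .] — both call for a reduction, and with no lookahead the parser cannot choose between them.

Augment with D' → D and build the canonical LR(0) collection (I0 = CLOSURE({[D' → . D]}), then GOTO on every symbol after a dot until no new states appear). It has 10 states:
  I0: { [D → . ,], [D → . Y F D], [D' → . D], [Y → . e] }  — shift
  I1: { [D → , .] }  — reduce
  I2: { [D' → D .] }  — accept
  I3: { [D → Y . F D], [F → . ,], [F → . F D], [F → . n (] }  — shift
  I4: { [Y → e .] }  — reduce
  I5: { [F → , .] }  — reduce
  I6: { [D → . ,], [D → . Y F D], [D → Y F . D], [F → F . D], [Y → . e] }  — shift
  I7: { [F → n . (] }  — shift
  I8: { [F → n ( .] }  — reduce
  I9: { [D → Y F D .], [F → F D .] }  — 2 reduces

I9 contains complete items [D → Y F D .], [F → F D .] — reduce-reduce conflict.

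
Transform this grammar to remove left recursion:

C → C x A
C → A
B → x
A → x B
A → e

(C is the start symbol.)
C is directly left-recursive. The standard transformation for
  A → A α₁ | ... | A α_m | β₁ | ... | β_n
is
  A  → β₁ A' | ... | β_n A'
  A' → α₁ A' | ... | α_m A' | ε

C → A becomes C → A C'
C → C x A becomes C' → x A C'
Add C' → ε

Productions for other non-terminals are unchanged:
  B → x
  A → x B
  A → e

Resulting grammar:
C → A C'
C' → x A C'
C' → ε
B → x
A → x B
A → e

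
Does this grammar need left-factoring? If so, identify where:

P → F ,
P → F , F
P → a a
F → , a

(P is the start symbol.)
Left-factoring is needed when two productions for the same non-terminal
share a common prefix on the right-hand side.

Productions for P:
  P → F ,
  P → F , F
  P → a a

Found common prefix 'F ,' in productions for P

Answer: Yes, P has productions with common prefix 'F ,'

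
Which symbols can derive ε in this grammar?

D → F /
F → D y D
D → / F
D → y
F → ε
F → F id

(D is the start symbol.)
A non-terminal is nullable if it can derive ε (the empty string): either it has an ε-production, or it has a production whose right-hand side consists entirely of nullable non-terminals.

ε-productions: F → ε
So F is immediately nullable.
No further non-terminal can be added: every production for the remaining non-terminals contains a terminal or a non-nullable non-terminal.
Nullable = { 'F' }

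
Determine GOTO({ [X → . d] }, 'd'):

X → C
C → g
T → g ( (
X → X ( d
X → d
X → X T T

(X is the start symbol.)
{ [X → d .] }

GOTO(I, 'd') = CLOSURE({ [A → αX.β] : [A → α.Xβ] ∈ I, X = 'd' })

Items with dot before 'd', with the dot advanced:
  [X → . d] → [X → d .]
Closure adds nothing (no advanced item has the dot before a non-terminal).

GOTO = { [X → d .] }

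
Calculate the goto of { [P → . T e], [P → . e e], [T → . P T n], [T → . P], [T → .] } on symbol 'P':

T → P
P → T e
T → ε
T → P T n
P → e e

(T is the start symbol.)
GOTO(I, 'P') = CLOSURE({ [A → αX.β] : [A → α.Xβ] ∈ I, X = 'P' })

Items with dot before 'P', with the dot advanced:
  [T → . P] → [T → P .]
  [T → . P T n] → [T → P . T n]
Closure of the advanced items:
  [T → P . T n] has the dot before T: add [T → . P], [T → .], [T → . P T n]
  [T → . P] has the dot before P: add [P → . T e], [P → . e e]

GOTO = { [P → . T e], [P → . e e], [T → . P T n], [T → . P], [T → .], [T → P . T n], [T → P .] }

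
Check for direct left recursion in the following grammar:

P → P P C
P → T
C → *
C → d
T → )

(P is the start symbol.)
Yes, P is left-recursive

P → P P C: LEFT RECURSIVE (starts with P)
P → T: starts with T
C → *: starts with '*'
C → d: starts with d
T → ): starts with ')'

The grammar has direct left recursion on: P.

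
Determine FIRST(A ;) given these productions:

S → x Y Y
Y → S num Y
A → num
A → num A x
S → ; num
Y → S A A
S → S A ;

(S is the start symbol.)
FIRST sets of the non-terminals involved (from the grammar, by fixed-point iteration):
  FIRST(A) = { 'num' }

To compute FIRST(A ;), process the symbols left to right:
Symbol A is a non-terminal. Add FIRST(A) \ {ε} = { 'num' }
A is not nullable (ε ∉ FIRST(A)), so stop here.
FIRST(A ;) = { 'num' }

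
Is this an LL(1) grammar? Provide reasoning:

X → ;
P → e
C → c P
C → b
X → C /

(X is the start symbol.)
Yes, the grammar is LL(1).

A grammar is LL(1) if for each non-terminal N with multiple productions, the predict sets of those productions are pairwise disjoint, where PREDICT(N → α) = (FIRST(α) \ {ε}) ∪ (FOLLOW(N) if α ⇒* ε).

Relevant sets:
  FIRST(C) = { 'b', 'c' }

For X:
  PREDICT(X → ';') = { ';' }
  PREDICT(X → C '/') = { 'b', 'c' }
For C:
  PREDICT(C → c P) = { 'c' }
  PREDICT(C → b) = { 'b' }
P has a single production, so nothing to check there.

All predict sets are disjoint. The grammar IS LL(1).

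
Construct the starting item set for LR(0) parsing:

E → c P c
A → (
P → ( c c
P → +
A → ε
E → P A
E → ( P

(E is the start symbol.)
{ [E → . ( P], [E → . P A], [E → . c P c], [E' → . E], [P → . ( c c], [P → . +] }

First, augment the grammar with E' → E
I₀ = CLOSURE({ [E' → . E] }):
  [E' → . E] has the dot before E: add [E → . c P c], [E → . P A], [E → . ( P]
  [E → . P A] has the dot before P: add [P → . ( c c], [P → . +]
No further items can be added.

I₀ = { [E → . ( P], [E → . P A], [E → . c P c], [E' → . E], [P → . ( c c], [P → . +] }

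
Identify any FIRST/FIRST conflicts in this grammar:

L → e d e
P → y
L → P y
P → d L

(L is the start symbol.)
No FIRST/FIRST conflicts.

A FIRST/FIRST conflict occurs when two productions N → α and N → β for the same non-terminal have FIRST(α) ∩ FIRST(β) ≠ ∅ (with ε ∈ FIRST of a nullable right-hand side, so two nullable alternatives also conflict).

FIRST sets of the non-terminals at (or reachable through a nullable prefix from) the front of some alternative:
  FIRST(P) = { 'd', 'y' }

Productions for L:
  L → e d e: FIRST = { 'e' }
  L → P y: FIRST = { 'd', 'y' }
Productions for P:
  P → y: FIRST = { 'y' }
  P → d L: FIRST = { 'd' }

All alternatives of each non-terminal have pairwise disjoint FIRST sets.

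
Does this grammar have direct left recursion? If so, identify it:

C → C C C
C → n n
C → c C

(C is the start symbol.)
Yes, C is left-recursive

Direct left recursion occurs when N → N α for some non-terminal N (the right-hand side begins with the left-hand side itself).

C → C C C: LEFT RECURSIVE (starts with C)
C → n n: starts with n
C → c C: starts with c

The grammar has direct left recursion on: C.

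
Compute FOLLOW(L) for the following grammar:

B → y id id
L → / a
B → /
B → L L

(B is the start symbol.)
In B → L L: L is followed by L, add FIRST(L) \ {ε} = { '/' }
In B → L L: L is at the end, add FOLLOW(B)

The FOLLOW sets referred to above (computed the same way, to a fixed point):
  FOLLOW(B) = { $ }

Taking the union: FOLLOW(L) = { $, '/' }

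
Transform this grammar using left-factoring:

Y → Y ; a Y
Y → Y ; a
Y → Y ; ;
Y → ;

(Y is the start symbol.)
Left-factoring transforms A → αβ₁ | αβ₂ into A → αA' and A' → β₁ | β₂
(α is the longest common prefix among the alternatives). Repeat until
no nonterminal has two alternatives with a common prefix.

Round 1: Y has alternatives sharing prefix 'Y ;'. Introduce Y': Y → Y ; Y'
  Add: Y' → a Y
  Add: Y' → a
  Add: Y' → ;

Round 2: Y' has alternatives sharing prefix 'a'. Introduce Y'': Y' → a Y''
  Add: Y'' → Y
  Add: Y'' → ε

No remaining common prefixes — done.

Resulting grammar:
Y → Y ; Y'
Y' → a Y''
Y'' → Y
Y'' → ε
Y' → ;
Y → ;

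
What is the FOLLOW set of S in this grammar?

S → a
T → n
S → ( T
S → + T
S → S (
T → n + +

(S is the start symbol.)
S is the start symbol, so $ ∈ FOLLOW(S).
In S → S (: S is followed by '(', add FIRST('(') \ {ε} = { '(' }

Taking the union: FOLLOW(S) = { $, '(' }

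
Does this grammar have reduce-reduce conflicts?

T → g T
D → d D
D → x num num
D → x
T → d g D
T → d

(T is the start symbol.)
No reduce-reduce conflicts

Augment with T' → T and build the canonical LR(0) collection (I0 = CLOSURE({[T' → . T]}), then GOTO on every symbol after a dot until no new states appear). It has 12 states:
  I0: { [T → . d g D], [T → . d], [T → . g T], [T' → . T] }  — shift
  I1: { [T' → T .] }  — accept
  I2: { [T → d . g D], [T → d .] }  — shift, reduce
  I3: { [T → . d g D], [T → . d], [T → . g T], [T → g . T] }  — shift
  I4: { [T → g T .] }  — reduce
  I5: { [D → . d D], [D → . x num num], [D → . x], [T → d g . D] }  — shift
  I6: { [T → d g D .] }  — reduce
  I7: { [D → . d D], [D → . x num num], [D → . x], [D → d . D] }  — shift
  I8: { [D → x . num num], [D → x .] }  — shift, reduce
  I9: { [D → x num . num] }  — shift
  I10: { [D → x num num .] }  — reduce
  I11: { [D → d D .] }  — reduce

No state contains more than one complete item.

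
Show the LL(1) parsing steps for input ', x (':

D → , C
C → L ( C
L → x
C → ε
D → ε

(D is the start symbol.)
Stack is shown with the top on the left.

Stack    Input    Action
------------------------
D $      , x ( $  output D → , C
, C $    , x ( $  match ','
C $      x ( $    output C → L ( C
L ( C $  x ( $    output L → x
x ( C $  x ( $    match 'x'
( C $    ( $      match '('
C $      $        output C → ε
$        $        accept

The string is accepted.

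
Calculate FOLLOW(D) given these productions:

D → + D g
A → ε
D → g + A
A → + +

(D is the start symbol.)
{ $, 'g' }

D is the start symbol, so $ ∈ FOLLOW(D).
In D → + D g: D is followed by g, add FIRST(g) \ {ε} = { 'g' }

Taking the union: FOLLOW(D) = { $, 'g' }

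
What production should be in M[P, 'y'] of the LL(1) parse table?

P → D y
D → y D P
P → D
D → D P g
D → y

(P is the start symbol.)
To find M[P, 'y'], we find productions for P where 'y' is in the predict set (PREDICT(N → α) = (FIRST(α) \ {ε}) ∪ (FOLLOW(N) if α ⇒* ε)).

Relevant sets:
  FIRST(D) = { 'y' }

P → D y: PREDICT = { 'y' }
  'y' is in predict set, so this production goes in M[P, 'y']
P → D: PREDICT = { 'y' }
  'y' is in predict set, so this production goes in M[P, 'y']

M[P, 'y'] = P → D y, P → D  (a multiply-defined cell — the grammar is not LL(1))

Answer: P → D y, P → D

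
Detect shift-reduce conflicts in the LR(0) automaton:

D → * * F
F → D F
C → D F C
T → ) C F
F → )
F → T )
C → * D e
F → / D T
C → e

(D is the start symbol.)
A shift-reduce conflict occurs when an LR(0) state has both:
  - a complete (reduce) item [A → α .] (dot at the end), and
  - a shift item [B → β . c γ] (dot before a terminal).

Augment with D' → D and build the canonical LR(0) collection (I0 = CLOSURE({[D' → . D]}), then GOTO on every symbol after a dot until no new states appear). It has 24 states:
  I0: { [D → . * * F], [D' → . D] }  — shift
  I1: { [D → * . * F] }  — shift
  I2: { [D' → D .] }  — accept
  I3: { [D → * * . F], [D → . * * F], [F → . )], [F → . / D T], [F → . D F], [F → . T )], [T → . ) C F] }  — shift
  I4: { [C → . * D e], [C → . D F C], [C → . e], [D → . * * F], [F → ) .], [T → ) . C F] }  — shift, reduce
  I5: { [D → . * * F], [F → / . D T] }  — shift
  I6: { [D → . * * F], [F → . )], [F → . / D T], [F → . D F], [F → . T )], [F → D . F], [T → . ) C F] }  — shift
  I7: { [D → * * F .] }  — reduce
  I8: { [F → T . )] }  — shift
  I9: { [F → T ) .] }  — reduce
  I10: { [F → D F .] }  — reduce
  I11: { [F → / D . T], [T → . ) C F] }  — shift
  I12: { [C → . * D e], [C → . D F C], [C → . e], [D → . * * F], [T → ) . C F] }  — shift
  I13: { [F → / D T .] }  — reduce
  I14: { [C → * . D e], [D → * . * F], [D → . * * F] }  — shift
  I15: { [D → . * * F], [F → . )], [F → . / D T], [F → . D F], [F → . T )], [T → ) C . F], [T → . ) C F] }  — shift
  I16: { [C → D . F C], [D → . * * F], [F → . )], [F → . / D T], [F → . D F], [F → . T )], [T → . ) C F] }  — shift
  I17: { [C → e .] }  — reduce
  I18: { [C → . * D e], [C → . D F C], [C → . e], [C → D F . C], [D → . * * F] }  — shift
  I19: { [C → D F C .] }  — reduce
  I20: { [T → ) C F .] }  — reduce
  I21: { [D → * * . F], [D → * . * F], [D → . * * F], [F → . )], [F → . / D T], [F → . D F], [F → . T )], [T → . ) C F] }  — shift
  I22: { [C → * D . e] }  — shift
  I23: { [C → * D e .] }  — reduce

I4 contains reduce item [F → ) .] and shift items [C → . * D e], [C → . e], [D → . * * F] — shift-reduce conflict.

Answer: Yes — I4: [F → ) .] vs [C → . * D e]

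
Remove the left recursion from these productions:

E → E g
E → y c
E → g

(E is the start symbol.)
E → y c E'
E → g E'
E' → g E'
E' → ε

E is directly left-recursive. The standard transformation for
  A → A α₁ | ... | A α_m | β₁ | ... | β_n
is
  A  → β₁ A' | ... | β_n A'
  A' → α₁ A' | ... | α_m A' | ε

E → y c becomes E → y c E'
E → g becomes E → g E'
E → E g becomes E' → g E'
Add E' → ε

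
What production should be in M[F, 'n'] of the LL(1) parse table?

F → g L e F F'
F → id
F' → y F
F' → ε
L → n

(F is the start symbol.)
Empty (error entry)

To find M[F, 'n'], we find productions for F where 'n' is in the predict set (PREDICT(N → α) = (FIRST(α) \ {ε}) ∪ (FOLLOW(N) if α ⇒* ε)).

F → g L e F F': PREDICT = { 'g' }
F → id: PREDICT = { 'id' }

M[F, 'n'] is empty (no production applies)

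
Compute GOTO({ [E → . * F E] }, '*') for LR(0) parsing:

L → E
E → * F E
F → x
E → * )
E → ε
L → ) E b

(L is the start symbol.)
{ [E → * . F E], [F → . x] }

GOTO(I, '*') = CLOSURE({ [A → αX.β] : [A → α.Xβ] ∈ I, X = '*' })

Items with dot before '*', with the dot advanced:
  [E → . * F E] → [E → * . F E]
Closure of the advanced items:
  [E → * . F E] has the dot before F: add [F → . x]

GOTO = { [E → * . F E], [F → . x] }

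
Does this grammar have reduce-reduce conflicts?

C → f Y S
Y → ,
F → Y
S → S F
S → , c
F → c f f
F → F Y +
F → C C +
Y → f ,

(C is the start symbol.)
Yes — I14: [Y → , .] vs [Y → f , .]

A reduce-reduce conflict occurs when an LR(0) state has two complete items [A → α .] and [B → β .] — both call for a reduction, and with no lookahead the parser cannot choose between them.

Augment with C' → C and build the canonical LR(0) collection (I0 = CLOSURE({[C' → . C]}), then GOTO on every symbol after a dot until no new states appear). It has 22 states:
  I0: { [C → . f Y S], [C' → . C] }  — shift
  I1: { [C' → C .] }  — accept
  I2: { [C → f . Y S], [Y → . ,], [Y → . f ,] }  — shift
  I3: { [Y → , .] }  — reduce
  I4: { [C → f Y . S], [S → . , c], [S → . S F] }  — shift
  I5: { [Y → f . ,] }  — shift
  I6: { [Y → f , .] }  — reduce
  I7: { [S → , . c] }  — shift
  I8: { [C → . f Y S], [C → f Y S .], [F → . C C +], [F → . F Y +], [F → . Y], [F → . c f f], [S → S . F], [Y → . ,], [Y → . f ,] }  — shift, reduce
  I9: { [C → . f Y S], [F → C . C +] }  — shift
  I10: { [F → F . Y +], [S → S F .], [Y → . ,], [Y → . f ,] }  — shift, reduce
  I11: { [F → Y .] }  — reduce
  I12: { [F → c . f f] }  — shift
  I13: { [C → f . Y S], [Y → . ,], [Y → . f ,], [Y → f . ,] }  — shift
  I14: { [Y → , .], [Y → f , .] }  — 2 reduces
  I15: { [F → c f . f] }  — shift
  I16: { [F → c f f .] }  — reduce
  I17: { [F → F Y . +] }  — shift
  I18: { [F → F Y + .] }  — reduce
  I19: { [F → C C . +] }  — shift
  I20: { [F → C C + .] }  — reduce
  I21: { [S → , c .] }  — reduce

I14 contains complete items [Y → , .], [Y → f , .] — reduce-reduce conflict.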